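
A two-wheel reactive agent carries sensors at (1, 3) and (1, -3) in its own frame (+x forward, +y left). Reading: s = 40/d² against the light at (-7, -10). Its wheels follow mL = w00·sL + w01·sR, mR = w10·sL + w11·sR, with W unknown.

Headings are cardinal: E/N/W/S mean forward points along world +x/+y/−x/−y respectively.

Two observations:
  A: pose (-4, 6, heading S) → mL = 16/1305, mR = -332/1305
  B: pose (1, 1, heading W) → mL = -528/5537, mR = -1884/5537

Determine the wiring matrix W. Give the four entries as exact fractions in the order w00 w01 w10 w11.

obs A: pose=(-4,6,S) → sL=40/261, sR=8/45, mL=16/1305, mR=-332/1305
obs B: pose=(1,1,W) → sL=40/113, sR=8/49, mL=-528/5537, mR=-1884/5537
sensor matrix S = [[40/261, 8/45], [40/113, 8/49]]; det S = -54784/1445157
solve [mL_A; mL_B] = S·[w00; w01] and [mR_A; mR_B] = S·[w10; w11]:
  w00 = -1/2, w01 = 1/2, w10 = -1/2, w11 = -1

-1/2 1/2 -1/2 -1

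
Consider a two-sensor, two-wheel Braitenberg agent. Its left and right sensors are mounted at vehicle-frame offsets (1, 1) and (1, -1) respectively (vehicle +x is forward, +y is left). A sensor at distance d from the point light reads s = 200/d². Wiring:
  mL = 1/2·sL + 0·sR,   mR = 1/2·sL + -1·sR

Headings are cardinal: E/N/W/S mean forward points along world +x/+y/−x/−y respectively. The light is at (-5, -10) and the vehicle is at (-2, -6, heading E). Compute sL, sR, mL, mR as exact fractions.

left sensor world pos  = (-1, -5); dL² = 41
right sensor world pos = (-1, -7); dR² = 25
sL = 200/41 = 200/41
sR = 200/25 = 8
mL = 1/2·sL + 0·sR = 100/41
mR = 1/2·sL + -1·sR = -228/41

200/41 8 100/41 -228/41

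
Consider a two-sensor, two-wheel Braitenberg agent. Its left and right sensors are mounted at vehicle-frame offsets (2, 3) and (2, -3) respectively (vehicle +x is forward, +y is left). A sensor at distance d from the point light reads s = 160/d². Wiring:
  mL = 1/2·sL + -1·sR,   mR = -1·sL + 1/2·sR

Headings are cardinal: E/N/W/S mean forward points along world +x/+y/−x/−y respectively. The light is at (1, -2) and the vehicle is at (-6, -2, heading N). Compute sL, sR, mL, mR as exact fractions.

20/13 8 -94/13 32/13

left sensor world pos  = (-9, 0); dL² = 104
right sensor world pos = (-3, 0); dR² = 20
sL = 160/104 = 20/13
sR = 160/20 = 8
mL = 1/2·sL + -1·sR = -94/13
mR = -1·sL + 1/2·sR = 32/13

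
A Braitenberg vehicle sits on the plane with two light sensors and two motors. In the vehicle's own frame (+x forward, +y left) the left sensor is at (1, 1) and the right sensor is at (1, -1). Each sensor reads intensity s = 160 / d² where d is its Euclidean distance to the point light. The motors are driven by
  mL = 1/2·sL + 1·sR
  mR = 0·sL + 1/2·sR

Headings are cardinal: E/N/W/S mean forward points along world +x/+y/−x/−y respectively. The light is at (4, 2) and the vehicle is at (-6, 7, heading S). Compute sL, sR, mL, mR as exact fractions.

160/97 160/137 26480/13289 80/137

left sensor world pos  = (-5, 6); dL² = 97
right sensor world pos = (-7, 6); dR² = 137
sL = 160/97 = 160/97
sR = 160/137 = 160/137
mL = 1/2·sL + 1·sR = 26480/13289
mR = 0·sL + 1/2·sR = 80/137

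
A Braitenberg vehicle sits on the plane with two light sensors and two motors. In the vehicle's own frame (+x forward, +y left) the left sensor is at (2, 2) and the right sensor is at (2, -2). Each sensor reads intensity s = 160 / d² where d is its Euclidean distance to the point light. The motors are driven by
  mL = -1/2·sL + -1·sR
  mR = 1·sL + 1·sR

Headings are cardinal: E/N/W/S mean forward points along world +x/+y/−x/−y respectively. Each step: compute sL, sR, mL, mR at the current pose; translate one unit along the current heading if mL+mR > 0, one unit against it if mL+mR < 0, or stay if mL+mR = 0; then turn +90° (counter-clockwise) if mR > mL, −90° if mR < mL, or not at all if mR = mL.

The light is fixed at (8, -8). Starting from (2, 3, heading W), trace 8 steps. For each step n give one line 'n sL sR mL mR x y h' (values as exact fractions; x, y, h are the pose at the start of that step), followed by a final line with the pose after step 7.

0 32/29 160/233 -8368/6757 12096/6757 2 3 W
1 80/53 80/81 -7480/4293 10720/4293 1 3 S
2 160/169 160/89 -34160/15041 41280/15041 1 2 E
3 10/13 1 -18/13 23/13 2 2 N
4 32/29 160/233 -8368/6757 12096/6757 2 3 W
5 80/53 80/81 -7480/4293 10720/4293 1 3 S
6 160/169 160/89 -34160/15041 41280/15041 1 2 E
7 10/13 1 -18/13 23/13 2 2 N
final 2 3 W

n=0: pose=(2,3,W); sL=32/29, sR=160/233; mL=-8368/6757, mR=12096/6757; mL+mR=16/29 → advance +1; mR−mL=20464/6757 → turn +1·90°
n=1: pose=(1,3,S); sL=80/53, sR=80/81; mL=-7480/4293, mR=10720/4293; mL+mR=40/53 → advance +1; mR−mL=18200/4293 → turn +1·90°
n=2: pose=(1,2,E); sL=160/169, sR=160/89; mL=-34160/15041, mR=41280/15041; mL+mR=80/169 → advance +1; mR−mL=75440/15041 → turn +1·90°
n=3: pose=(2,2,N); sL=10/13, sR=1; mL=-18/13, mR=23/13; mL+mR=5/13 → advance +1; mR−mL=41/13 → turn +1·90°
n=4: pose=(2,3,W); sL=32/29, sR=160/233; mL=-8368/6757, mR=12096/6757; mL+mR=16/29 → advance +1; mR−mL=20464/6757 → turn +1·90°
n=5: pose=(1,3,S); sL=80/53, sR=80/81; mL=-7480/4293, mR=10720/4293; mL+mR=40/53 → advance +1; mR−mL=18200/4293 → turn +1·90°
n=6: pose=(1,2,E); sL=160/169, sR=160/89; mL=-34160/15041, mR=41280/15041; mL+mR=80/169 → advance +1; mR−mL=75440/15041 → turn +1·90°
n=7: pose=(2,2,N); sL=10/13, sR=1; mL=-18/13, mR=23/13; mL+mR=5/13 → advance +1; mR−mL=41/13 → turn +1·90°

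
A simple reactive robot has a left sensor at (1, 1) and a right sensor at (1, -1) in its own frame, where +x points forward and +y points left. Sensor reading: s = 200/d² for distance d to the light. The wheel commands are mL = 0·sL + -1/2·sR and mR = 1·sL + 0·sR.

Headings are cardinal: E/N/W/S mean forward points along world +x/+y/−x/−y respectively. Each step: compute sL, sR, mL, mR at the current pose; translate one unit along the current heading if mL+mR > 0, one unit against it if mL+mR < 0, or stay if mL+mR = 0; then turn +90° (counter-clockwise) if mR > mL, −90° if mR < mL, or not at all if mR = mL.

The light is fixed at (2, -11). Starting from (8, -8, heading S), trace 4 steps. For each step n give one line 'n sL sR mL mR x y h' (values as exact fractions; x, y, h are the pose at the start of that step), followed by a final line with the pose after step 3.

0 200/53 200/29 -100/29 200/53 8 -8 S
1 100/29 4 -2 100/29 8 -9 E
2 40/9 200/73 -100/73 40/9 9 -9 N
3 5 50/13 -25/13 5 9 -8 W
final 8 -8 S

n=0: pose=(8,-8,S); sL=200/53, sR=200/29; mL=-100/29, mR=200/53; mL+mR=500/1537 → advance +1; mR−mL=11100/1537 → turn +1·90°
n=1: pose=(8,-9,E); sL=100/29, sR=4; mL=-2, mR=100/29; mL+mR=42/29 → advance +1; mR−mL=158/29 → turn +1·90°
n=2: pose=(9,-9,N); sL=40/9, sR=200/73; mL=-100/73, mR=40/9; mL+mR=2020/657 → advance +1; mR−mL=3820/657 → turn +1·90°
n=3: pose=(9,-8,W); sL=5, sR=50/13; mL=-25/13, mR=5; mL+mR=40/13 → advance +1; mR−mL=90/13 → turn +1·90°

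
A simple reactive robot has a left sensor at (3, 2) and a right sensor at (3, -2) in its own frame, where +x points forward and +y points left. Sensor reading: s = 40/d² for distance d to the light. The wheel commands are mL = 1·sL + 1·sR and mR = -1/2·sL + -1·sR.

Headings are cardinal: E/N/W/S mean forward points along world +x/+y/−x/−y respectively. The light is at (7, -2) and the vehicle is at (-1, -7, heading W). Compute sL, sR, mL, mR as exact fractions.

left sensor world pos  = (-4, -9); dL² = 170
right sensor world pos = (-4, -5); dR² = 130
sL = 40/170 = 4/17
sR = 40/130 = 4/13
mL = 1·sL + 1·sR = 120/221
mR = -1/2·sL + -1·sR = -94/221

4/17 4/13 120/221 -94/221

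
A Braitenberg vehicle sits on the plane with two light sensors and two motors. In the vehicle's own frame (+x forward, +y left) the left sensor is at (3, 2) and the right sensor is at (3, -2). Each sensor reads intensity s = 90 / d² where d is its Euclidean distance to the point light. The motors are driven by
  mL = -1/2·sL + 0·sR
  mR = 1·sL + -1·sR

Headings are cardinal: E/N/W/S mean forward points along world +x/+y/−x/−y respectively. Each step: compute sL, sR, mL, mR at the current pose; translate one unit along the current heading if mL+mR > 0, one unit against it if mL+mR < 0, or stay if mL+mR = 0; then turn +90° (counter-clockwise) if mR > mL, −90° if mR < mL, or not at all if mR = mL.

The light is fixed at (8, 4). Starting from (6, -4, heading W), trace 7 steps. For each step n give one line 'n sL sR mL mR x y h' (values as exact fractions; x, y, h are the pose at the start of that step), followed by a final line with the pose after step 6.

n=0: pose=(6,-4,W); sL=18/25, sR=90/61; mL=-9/25, mR=-1152/1525; mL+mR=-1701/1525 → advance -1; mR−mL=-603/1525 → turn -1·90°
n=1: pose=(7,-4,N); sL=45/17, sR=45/13; mL=-45/34, mR=-180/221; mL+mR=-945/442 → advance -1; mR−mL=225/442 → turn +1·90°
n=2: pose=(7,-5,W); sL=90/137, sR=18/13; mL=-45/137, mR=-1296/1781; mL+mR=-1881/1781 → advance -1; mR−mL=-711/1781 → turn -1·90°
n=3: pose=(8,-5,N); sL=9/4, sR=9/4; mL=-9/8, mR=0; mL+mR=-9/8 → advance -1; mR−mL=9/8 → turn +1·90°
n=4: pose=(8,-6,W); sL=10/17, sR=90/73; mL=-5/17, mR=-800/1241; mL+mR=-1165/1241 → advance -1; mR−mL=-435/1241 → turn -1·90°
n=5: pose=(9,-6,N); sL=9/5, sR=45/29; mL=-9/10, mR=36/145; mL+mR=-189/290 → advance -1; mR−mL=333/290 → turn +1·90°
n=6: pose=(9,-7,W); sL=90/173, sR=18/17; mL=-45/173, mR=-1584/2941; mL+mR=-2349/2941 → advance -1; mR−mL=-819/2941 → turn -1·90°

0 18/25 90/61 -9/25 -1152/1525 6 -4 W
1 45/17 45/13 -45/34 -180/221 7 -4 N
2 90/137 18/13 -45/137 -1296/1781 7 -5 W
3 9/4 9/4 -9/8 0 8 -5 N
4 10/17 90/73 -5/17 -800/1241 8 -6 W
5 9/5 45/29 -9/10 36/145 9 -6 N
6 90/173 18/17 -45/173 -1584/2941 9 -7 W
final 10 -7 N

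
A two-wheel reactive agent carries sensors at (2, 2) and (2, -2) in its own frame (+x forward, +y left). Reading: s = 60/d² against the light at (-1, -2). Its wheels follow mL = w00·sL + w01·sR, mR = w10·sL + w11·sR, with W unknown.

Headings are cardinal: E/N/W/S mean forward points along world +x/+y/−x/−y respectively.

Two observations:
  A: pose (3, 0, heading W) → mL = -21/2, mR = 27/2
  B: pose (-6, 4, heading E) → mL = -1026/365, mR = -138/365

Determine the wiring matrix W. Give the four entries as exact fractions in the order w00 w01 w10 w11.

obs A: pose=(3,0,W) → sL=15, sR=3, mL=-21/2, mR=27/2
obs B: pose=(-6,4,E) → sL=60/73, sR=12/5, mL=-1026/365, mR=-138/365
sensor matrix S = [[15, 3], [60/73, 12/5]]; det S = 2448/73
solve [mL_A; mL_B] = S·[w00; w01] and [mR_A; mR_B] = S·[w10; w11]:
  w00 = -1/2, w01 = -1, w10 = 1, w11 = -1/2

-1/2 -1 1 -1/2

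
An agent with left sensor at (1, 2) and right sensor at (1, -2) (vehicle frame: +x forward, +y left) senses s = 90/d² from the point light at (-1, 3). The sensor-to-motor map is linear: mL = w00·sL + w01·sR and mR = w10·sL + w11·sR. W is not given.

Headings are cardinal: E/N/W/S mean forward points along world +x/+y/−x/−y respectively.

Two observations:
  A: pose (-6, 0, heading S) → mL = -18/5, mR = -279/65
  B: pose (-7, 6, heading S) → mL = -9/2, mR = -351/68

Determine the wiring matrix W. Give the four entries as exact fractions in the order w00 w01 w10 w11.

-1 0 -1 -1/2

obs A: pose=(-6,0,S) → sL=18/5, sR=18/13, mL=-18/5, mR=-279/65
obs B: pose=(-7,6,S) → sL=9/2, sR=45/34, mL=-9/2, mR=-351/68
sensor matrix S = [[18/5, 18/13], [9/2, 45/34]]; det S = -324/221
solve [mL_A; mL_B] = S·[w00; w01] and [mR_A; mR_B] = S·[w10; w11]:
  w00 = -1, w01 = 0, w10 = -1, w11 = -1/2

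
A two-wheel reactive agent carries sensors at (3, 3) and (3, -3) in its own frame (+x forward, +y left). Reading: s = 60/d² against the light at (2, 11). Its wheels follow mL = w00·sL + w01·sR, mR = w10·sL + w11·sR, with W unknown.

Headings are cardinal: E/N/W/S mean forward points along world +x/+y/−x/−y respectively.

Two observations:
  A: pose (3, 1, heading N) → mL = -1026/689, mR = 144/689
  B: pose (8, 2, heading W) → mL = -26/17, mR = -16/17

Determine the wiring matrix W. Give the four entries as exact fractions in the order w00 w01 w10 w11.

-1/2 -1 1 -1

obs A: pose=(3,1,N) → sL=60/53, sR=12/13, mL=-1026/689, mR=144/689
obs B: pose=(8,2,W) → sL=20/51, sR=4/3, mL=-26/17, mR=-16/17
sensor matrix S = [[60/53, 12/13], [20/51, 4/3]]; det S = 13440/11713
solve [mL_A; mL_B] = S·[w00; w01] and [mR_A; mR_B] = S·[w10; w11]:
  w00 = -1/2, w01 = -1, w10 = 1, w11 = -1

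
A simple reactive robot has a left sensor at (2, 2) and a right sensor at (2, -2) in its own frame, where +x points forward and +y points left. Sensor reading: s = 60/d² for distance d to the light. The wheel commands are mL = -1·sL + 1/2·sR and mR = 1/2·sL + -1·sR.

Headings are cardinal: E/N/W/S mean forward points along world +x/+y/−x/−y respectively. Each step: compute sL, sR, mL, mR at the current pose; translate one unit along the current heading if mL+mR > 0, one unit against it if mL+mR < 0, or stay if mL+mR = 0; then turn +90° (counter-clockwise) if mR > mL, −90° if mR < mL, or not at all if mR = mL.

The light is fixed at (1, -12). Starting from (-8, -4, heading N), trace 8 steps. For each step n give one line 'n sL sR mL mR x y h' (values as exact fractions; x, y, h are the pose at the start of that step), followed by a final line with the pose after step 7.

n=0: pose=(-8,-4,N); sL=60/221, sR=60/149; mL=-2310/32929, mR=-8790/32929; mL+mR=-11100/32929 → advance -1; mR−mL=-6480/32929 → turn -1·90°
n=1: pose=(-8,-5,E); sL=6/13, sR=30/37; mL=-27/481, mR=-279/481; mL+mR=-306/481 → advance -1; mR−mL=-252/481 → turn -1·90°
n=2: pose=(-9,-5,S); sL=60/89, sR=60/169; mL=-7470/15041, mR=-270/15041; mL+mR=-7740/15041 → advance -1; mR−mL=7200/15041 → turn +1·90°
n=3: pose=(-9,-4,E); sL=15/41, sR=3/5; mL=-27/410, mR=-171/410; mL+mR=-99/205 → advance -1; mR−mL=-72/205 → turn -1·90°
n=4: pose=(-10,-4,S); sL=20/39, sR=12/41; mL=-586/1599, mR=-58/1599; mL+mR=-644/1599 → advance -1; mR−mL=176/533 → turn +1·90°
n=5: pose=(-10,-3,E); sL=30/101, sR=6/13; mL=-87/1313, mR=-411/1313; mL+mR=-498/1313 → advance -1; mR−mL=-324/1313 → turn -1·90°
n=6: pose=(-11,-3,S); sL=60/149, sR=12/49; mL=-2046/7301, mR=-318/7301; mL+mR=-2364/7301 → advance -1; mR−mL=1728/7301 → turn +1·90°
n=7: pose=(-11,-2,E); sL=15/61, sR=15/41; mL=-315/5002, mR=-1215/5002; mL+mR=-765/2501 → advance -1; mR−mL=-450/2501 → turn -1·90°

0 60/221 60/149 -2310/32929 -8790/32929 -8 -4 N
1 6/13 30/37 -27/481 -279/481 -8 -5 E
2 60/89 60/169 -7470/15041 -270/15041 -9 -5 S
3 15/41 3/5 -27/410 -171/410 -9 -4 E
4 20/39 12/41 -586/1599 -58/1599 -10 -4 S
5 30/101 6/13 -87/1313 -411/1313 -10 -3 E
6 60/149 12/49 -2046/7301 -318/7301 -11 -3 S
7 15/61 15/41 -315/5002 -1215/5002 -11 -2 E
final -12 -2 S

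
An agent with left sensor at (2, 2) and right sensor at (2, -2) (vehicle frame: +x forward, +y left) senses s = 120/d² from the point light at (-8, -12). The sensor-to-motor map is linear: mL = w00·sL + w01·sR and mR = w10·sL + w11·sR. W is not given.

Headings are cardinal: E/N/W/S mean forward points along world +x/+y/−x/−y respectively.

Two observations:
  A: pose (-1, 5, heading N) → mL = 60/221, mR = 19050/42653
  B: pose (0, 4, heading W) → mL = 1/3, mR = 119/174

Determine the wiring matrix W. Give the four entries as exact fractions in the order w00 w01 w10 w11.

obs A: pose=(-1,5,N) → sL=60/193, sR=60/221, mL=60/221, mR=19050/42653
obs B: pose=(0,4,W) → sL=15/29, sR=1/3, mL=1/3, mR=119/174
sensor matrix S = [[60/193, 60/221], [15/29, 1/3]]; det S = -45520/1236937
solve [mL_A; mL_B] = S·[w00; w01] and [mR_A; mR_B] = S·[w10; w11]:
  w00 = 0, w01 = 1, w10 = 1, w11 = 1/2

0 1 1 1/2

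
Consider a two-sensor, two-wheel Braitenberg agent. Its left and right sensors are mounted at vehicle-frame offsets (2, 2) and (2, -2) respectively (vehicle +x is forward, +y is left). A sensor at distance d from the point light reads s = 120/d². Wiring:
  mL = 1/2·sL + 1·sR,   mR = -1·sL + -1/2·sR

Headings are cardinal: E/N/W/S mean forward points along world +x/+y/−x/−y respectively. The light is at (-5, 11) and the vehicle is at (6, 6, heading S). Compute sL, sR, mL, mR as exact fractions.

left sensor world pos  = (8, 4); dL² = 218
right sensor world pos = (4, 4); dR² = 130
sL = 120/218 = 60/109
sR = 120/130 = 12/13
mL = 1/2·sL + 1·sR = 1698/1417
mR = -1·sL + -1/2·sR = -1434/1417

60/109 12/13 1698/1417 -1434/1417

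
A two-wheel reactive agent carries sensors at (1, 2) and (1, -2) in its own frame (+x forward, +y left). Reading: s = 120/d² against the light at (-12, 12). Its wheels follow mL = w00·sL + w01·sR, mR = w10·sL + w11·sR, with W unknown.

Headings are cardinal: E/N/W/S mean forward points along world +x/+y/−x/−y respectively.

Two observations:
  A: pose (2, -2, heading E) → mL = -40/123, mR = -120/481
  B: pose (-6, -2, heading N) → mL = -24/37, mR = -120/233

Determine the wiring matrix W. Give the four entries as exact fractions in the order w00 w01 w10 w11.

-1 0 0 -1

obs A: pose=(2,-2,E) → sL=40/123, sR=120/481, mL=-40/123, mR=-120/481
obs B: pose=(-6,-2,N) → sL=24/37, sR=120/233, mL=-24/37, mR=-120/233
sensor matrix S = [[40/123, 120/481], [24/37, 120/233]]; det S = 962560/170014741
solve [mL_A; mL_B] = S·[w00; w01] and [mR_A; mR_B] = S·[w10; w11]:
  w00 = -1, w01 = 0, w10 = 0, w11 = -1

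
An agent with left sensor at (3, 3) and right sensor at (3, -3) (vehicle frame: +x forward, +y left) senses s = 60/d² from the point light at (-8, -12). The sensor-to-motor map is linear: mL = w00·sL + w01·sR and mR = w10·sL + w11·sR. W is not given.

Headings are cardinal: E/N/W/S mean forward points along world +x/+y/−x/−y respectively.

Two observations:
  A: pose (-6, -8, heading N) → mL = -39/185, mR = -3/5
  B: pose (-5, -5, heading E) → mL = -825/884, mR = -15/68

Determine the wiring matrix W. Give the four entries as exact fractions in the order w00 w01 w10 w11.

1/2 -1 -1/2 0

obs A: pose=(-6,-8,N) → sL=6/5, sR=30/37, mL=-39/185, mR=-3/5
obs B: pose=(-5,-5,E) → sL=15/34, sR=15/13, mL=-825/884, mR=-15/68
sensor matrix S = [[6/5, 30/37], [15/34, 15/13]]; det S = 8397/8177
solve [mL_A; mL_B] = S·[w00; w01] and [mR_A; mR_B] = S·[w10; w11]:
  w00 = 1/2, w01 = -1, w10 = -1/2, w11 = 0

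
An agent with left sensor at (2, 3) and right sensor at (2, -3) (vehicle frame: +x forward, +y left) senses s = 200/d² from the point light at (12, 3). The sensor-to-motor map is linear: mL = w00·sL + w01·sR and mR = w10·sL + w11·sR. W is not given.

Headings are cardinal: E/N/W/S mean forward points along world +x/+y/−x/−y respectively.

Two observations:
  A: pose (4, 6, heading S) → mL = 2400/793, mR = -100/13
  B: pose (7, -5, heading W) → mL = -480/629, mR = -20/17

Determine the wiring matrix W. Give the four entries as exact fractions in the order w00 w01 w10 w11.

1/2 -1/2 -1 0

obs A: pose=(4,6,S) → sL=100/13, sR=100/61, mL=2400/793, mR=-100/13
obs B: pose=(7,-5,W) → sL=20/17, sR=100/37, mL=-480/629, mR=-20/17
sensor matrix S = [[100/13, 100/61], [20/17, 100/37]]; det S = 9408000/498797
solve [mL_A; mL_B] = S·[w00; w01] and [mR_A; mR_B] = S·[w10; w11]:
  w00 = 1/2, w01 = -1/2, w10 = -1, w11 = 0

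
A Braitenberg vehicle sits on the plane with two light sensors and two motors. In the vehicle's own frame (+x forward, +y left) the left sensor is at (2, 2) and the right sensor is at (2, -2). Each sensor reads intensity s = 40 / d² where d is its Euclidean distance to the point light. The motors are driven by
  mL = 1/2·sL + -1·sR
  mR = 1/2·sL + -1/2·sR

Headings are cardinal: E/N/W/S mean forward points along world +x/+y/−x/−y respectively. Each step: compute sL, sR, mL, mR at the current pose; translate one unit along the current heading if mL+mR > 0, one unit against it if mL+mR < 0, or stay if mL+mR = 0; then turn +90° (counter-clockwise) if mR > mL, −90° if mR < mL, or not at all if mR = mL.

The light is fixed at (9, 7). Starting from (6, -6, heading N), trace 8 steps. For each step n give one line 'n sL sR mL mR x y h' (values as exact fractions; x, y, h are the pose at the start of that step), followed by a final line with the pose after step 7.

0 20/73 20/61 -850/4453 -120/4453 6 -6 N
1 40/281 40/169 -7860/47489 -2240/47489 6 -7 W
2 5/32 5/34 -75/1088 5/1088 7 -7 S
3 40/121 8/45 -68/5445 416/5445 7 -6 E
4 4/13 20/61 -138/793 -8/793 8 -6 N
5 8/53 40/153 -1508/8109 -448/8109 8 -7 W
6 2/13 2/13 -1/13 0 9 -7 S
7 8/25 40/229 -84/5725 416/5725 9 -6 E
final 10 -6 N

n=0: pose=(6,-6,N); sL=20/73, sR=20/61; mL=-850/4453, mR=-120/4453; mL+mR=-970/4453 → advance -1; mR−mL=10/61 → turn +1·90°
n=1: pose=(6,-7,W); sL=40/281, sR=40/169; mL=-7860/47489, mR=-2240/47489; mL+mR=-10100/47489 → advance -1; mR−mL=20/169 → turn +1·90°
n=2: pose=(7,-7,S); sL=5/32, sR=5/34; mL=-75/1088, mR=5/1088; mL+mR=-35/544 → advance -1; mR−mL=5/68 → turn +1·90°
n=3: pose=(7,-6,E); sL=40/121, sR=8/45; mL=-68/5445, mR=416/5445; mL+mR=116/1815 → advance +1; mR−mL=4/45 → turn +1·90°
n=4: pose=(8,-6,N); sL=4/13, sR=20/61; mL=-138/793, mR=-8/793; mL+mR=-146/793 → advance -1; mR−mL=10/61 → turn +1·90°
n=5: pose=(8,-7,W); sL=8/53, sR=40/153; mL=-1508/8109, mR=-448/8109; mL+mR=-652/2703 → advance -1; mR−mL=20/153 → turn +1·90°
n=6: pose=(9,-7,S); sL=2/13, sR=2/13; mL=-1/13, mR=0; mL+mR=-1/13 → advance -1; mR−mL=1/13 → turn +1·90°
n=7: pose=(9,-6,E); sL=8/25, sR=40/229; mL=-84/5725, mR=416/5725; mL+mR=332/5725 → advance +1; mR−mL=20/229 → turn +1·90°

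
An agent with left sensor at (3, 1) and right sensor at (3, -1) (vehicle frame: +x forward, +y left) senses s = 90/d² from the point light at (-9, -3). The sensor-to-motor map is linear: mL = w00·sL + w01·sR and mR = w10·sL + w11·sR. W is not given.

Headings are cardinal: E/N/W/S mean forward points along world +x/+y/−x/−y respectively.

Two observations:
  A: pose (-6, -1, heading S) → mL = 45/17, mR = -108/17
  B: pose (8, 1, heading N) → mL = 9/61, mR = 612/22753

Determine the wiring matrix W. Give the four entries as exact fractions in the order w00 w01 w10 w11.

1/2 0 1/2 -1/2

obs A: pose=(-6,-1,S) → sL=90/17, sR=18, mL=45/17, mR=-108/17
obs B: pose=(8,1,N) → sL=18/61, sR=90/373, mL=9/61, mR=612/22753
sensor matrix S = [[90/17, 18], [18/61, 90/373]]; det S = -1560384/386801
solve [mL_A; mL_B] = S·[w00; w01] and [mR_A; mR_B] = S·[w10; w11]:
  w00 = 1/2, w01 = 0, w10 = 1/2, w11 = -1/2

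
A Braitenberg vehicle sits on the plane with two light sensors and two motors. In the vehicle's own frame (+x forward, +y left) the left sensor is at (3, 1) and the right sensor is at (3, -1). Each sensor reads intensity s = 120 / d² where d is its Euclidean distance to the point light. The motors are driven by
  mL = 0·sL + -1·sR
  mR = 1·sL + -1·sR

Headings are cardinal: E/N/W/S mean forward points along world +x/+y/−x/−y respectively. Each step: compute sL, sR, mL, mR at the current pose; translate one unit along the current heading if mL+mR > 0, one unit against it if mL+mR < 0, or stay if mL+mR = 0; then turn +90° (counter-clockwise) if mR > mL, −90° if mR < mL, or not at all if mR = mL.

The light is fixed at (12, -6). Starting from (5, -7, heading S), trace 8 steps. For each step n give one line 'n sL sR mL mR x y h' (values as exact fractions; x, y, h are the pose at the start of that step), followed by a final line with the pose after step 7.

0 30/13 3/2 -3/2 21/26 5 -7 S
1 120/17 120/17 -120/17 0 5 -6 E
2 4/3 60/29 -60/29 -64/87 4 -6 N
3 24/25 120/121 -120/121 -96/3025 4 -7 W
4 30/13 3/2 -3/2 21/26 5 -7 S
5 120/17 120/17 -120/17 0 5 -6 E
6 4/3 60/29 -60/29 -64/87 4 -6 N
7 24/25 120/121 -120/121 -96/3025 4 -7 W
final 5 -7 S

n=0: pose=(5,-7,S); sL=30/13, sR=3/2; mL=-3/2, mR=21/26; mL+mR=-9/13 → advance -1; mR−mL=30/13 → turn +1·90°
n=1: pose=(5,-6,E); sL=120/17, sR=120/17; mL=-120/17, mR=0; mL+mR=-120/17 → advance -1; mR−mL=120/17 → turn +1·90°
n=2: pose=(4,-6,N); sL=4/3, sR=60/29; mL=-60/29, mR=-64/87; mL+mR=-244/87 → advance -1; mR−mL=4/3 → turn +1·90°
n=3: pose=(4,-7,W); sL=24/25, sR=120/121; mL=-120/121, mR=-96/3025; mL+mR=-3096/3025 → advance -1; mR−mL=24/25 → turn +1·90°
n=4: pose=(5,-7,S); sL=30/13, sR=3/2; mL=-3/2, mR=21/26; mL+mR=-9/13 → advance -1; mR−mL=30/13 → turn +1·90°
n=5: pose=(5,-6,E); sL=120/17, sR=120/17; mL=-120/17, mR=0; mL+mR=-120/17 → advance -1; mR−mL=120/17 → turn +1·90°
n=6: pose=(4,-6,N); sL=4/3, sR=60/29; mL=-60/29, mR=-64/87; mL+mR=-244/87 → advance -1; mR−mL=4/3 → turn +1·90°
n=7: pose=(4,-7,W); sL=24/25, sR=120/121; mL=-120/121, mR=-96/3025; mL+mR=-3096/3025 → advance -1; mR−mL=24/25 → turn +1·90°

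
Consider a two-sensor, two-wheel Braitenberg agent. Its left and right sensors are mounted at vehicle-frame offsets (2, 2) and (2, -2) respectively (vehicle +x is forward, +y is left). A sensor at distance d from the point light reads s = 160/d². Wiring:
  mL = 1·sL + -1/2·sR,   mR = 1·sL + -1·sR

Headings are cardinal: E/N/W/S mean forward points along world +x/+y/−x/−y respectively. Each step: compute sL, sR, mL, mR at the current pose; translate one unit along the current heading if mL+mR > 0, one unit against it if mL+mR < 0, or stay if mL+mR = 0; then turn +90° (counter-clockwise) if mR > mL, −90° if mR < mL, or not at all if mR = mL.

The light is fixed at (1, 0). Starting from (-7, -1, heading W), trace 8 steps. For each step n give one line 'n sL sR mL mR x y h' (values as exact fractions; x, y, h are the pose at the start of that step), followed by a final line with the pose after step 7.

0 160/109 160/101 7440/11009 -1280/11009 -7 -1 W
1 80/61 16/5 -88/305 -576/305 -8 -1 N
2 160/49 32/13 1296/637 512/637 -8 -2 E
3 40/13 40/29 900/377 640/377 -7 -2 S
4 32/25 160/101 1232/2525 -768/2525 -7 -3 W
5 80/61 16/5 -88/305 -576/305 -8 -3 N
6 160/53 32/17 1872/901 1024/901 -8 -4 E
7 20/9 20/17 250/153 160/153 -7 -4 S
final -7 -5 W

n=0: pose=(-7,-1,W); sL=160/109, sR=160/101; mL=7440/11009, mR=-1280/11009; mL+mR=6160/11009 → advance +1; mR−mL=-80/101 → turn -1·90°
n=1: pose=(-8,-1,N); sL=80/61, sR=16/5; mL=-88/305, mR=-576/305; mL+mR=-664/305 → advance -1; mR−mL=-8/5 → turn -1·90°
n=2: pose=(-8,-2,E); sL=160/49, sR=32/13; mL=1296/637, mR=512/637; mL+mR=1808/637 → advance +1; mR−mL=-16/13 → turn -1·90°
n=3: pose=(-7,-2,S); sL=40/13, sR=40/29; mL=900/377, mR=640/377; mL+mR=1540/377 → advance +1; mR−mL=-20/29 → turn -1·90°
n=4: pose=(-7,-3,W); sL=32/25, sR=160/101; mL=1232/2525, mR=-768/2525; mL+mR=464/2525 → advance +1; mR−mL=-80/101 → turn -1·90°
n=5: pose=(-8,-3,N); sL=80/61, sR=16/5; mL=-88/305, mR=-576/305; mL+mR=-664/305 → advance -1; mR−mL=-8/5 → turn -1·90°
n=6: pose=(-8,-4,E); sL=160/53, sR=32/17; mL=1872/901, mR=1024/901; mL+mR=2896/901 → advance +1; mR−mL=-16/17 → turn -1·90°
n=7: pose=(-7,-4,S); sL=20/9, sR=20/17; mL=250/153, mR=160/153; mL+mR=410/153 → advance +1; mR−mL=-10/17 → turn -1·90°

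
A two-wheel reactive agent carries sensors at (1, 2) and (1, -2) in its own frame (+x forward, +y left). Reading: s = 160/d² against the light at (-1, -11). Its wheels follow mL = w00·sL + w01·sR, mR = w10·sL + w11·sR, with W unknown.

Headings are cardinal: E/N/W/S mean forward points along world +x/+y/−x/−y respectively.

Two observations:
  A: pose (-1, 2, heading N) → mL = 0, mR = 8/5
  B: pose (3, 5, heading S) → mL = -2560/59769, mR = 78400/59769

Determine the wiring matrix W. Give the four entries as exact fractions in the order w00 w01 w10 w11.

obs A: pose=(-1,2,N) → sL=4/5, sR=4/5, mL=0, mR=8/5
obs B: pose=(3,5,S) → sL=160/261, sR=160/229, mL=-2560/59769, mR=78400/59769
sensor matrix S = [[4/5, 4/5], [160/261, 160/229]]; det S = 4096/59769
solve [mL_A; mL_B] = S·[w00; w01] and [mR_A; mR_B] = S·[w10; w11]:
  w00 = 1/2, w01 = -1/2, w10 = 1, w11 = 1

1/2 -1/2 1 1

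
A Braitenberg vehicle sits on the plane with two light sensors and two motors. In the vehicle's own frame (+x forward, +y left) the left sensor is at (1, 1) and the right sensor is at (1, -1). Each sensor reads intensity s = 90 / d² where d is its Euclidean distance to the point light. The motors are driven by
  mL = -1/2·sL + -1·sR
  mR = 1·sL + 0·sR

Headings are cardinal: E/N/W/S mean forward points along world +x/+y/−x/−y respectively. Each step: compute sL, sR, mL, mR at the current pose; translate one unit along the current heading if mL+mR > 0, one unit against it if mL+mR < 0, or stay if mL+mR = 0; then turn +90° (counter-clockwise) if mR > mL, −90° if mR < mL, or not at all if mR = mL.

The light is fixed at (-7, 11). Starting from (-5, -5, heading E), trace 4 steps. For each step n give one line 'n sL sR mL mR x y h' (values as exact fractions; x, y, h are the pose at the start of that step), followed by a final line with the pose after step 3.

0 5/13 45/149 -1915/3874 5/13 -5 -5 E
1 2/5 90/229 -679/1145 2/5 -6 -5 N
2 5/18 45/128 -565/1152 5/18 -6 -6 W
3 10/37 18/65 -991/2405 10/37 -5 -6 S
final -5 -5 E

n=0: pose=(-5,-5,E); sL=5/13, sR=45/149; mL=-1915/3874, mR=5/13; mL+mR=-425/3874 → advance -1; mR−mL=3405/3874 → turn +1·90°
n=1: pose=(-6,-5,N); sL=2/5, sR=90/229; mL=-679/1145, mR=2/5; mL+mR=-221/1145 → advance -1; mR−mL=1137/1145 → turn +1·90°
n=2: pose=(-6,-6,W); sL=5/18, sR=45/128; mL=-565/1152, mR=5/18; mL+mR=-245/1152 → advance -1; mR−mL=295/384 → turn +1·90°
n=3: pose=(-5,-6,S); sL=10/37, sR=18/65; mL=-991/2405, mR=10/37; mL+mR=-341/2405 → advance -1; mR−mL=1641/2405 → turn +1·90°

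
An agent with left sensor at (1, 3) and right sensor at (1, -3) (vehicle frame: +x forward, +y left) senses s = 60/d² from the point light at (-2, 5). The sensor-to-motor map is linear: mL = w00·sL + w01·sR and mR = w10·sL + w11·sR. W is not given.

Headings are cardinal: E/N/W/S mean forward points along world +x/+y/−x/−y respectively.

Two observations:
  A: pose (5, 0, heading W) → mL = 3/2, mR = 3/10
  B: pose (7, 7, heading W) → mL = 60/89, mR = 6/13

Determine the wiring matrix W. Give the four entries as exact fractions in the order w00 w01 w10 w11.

0 1 1/2 0

obs A: pose=(5,0,W) → sL=3/5, sR=3/2, mL=3/2, mR=3/10
obs B: pose=(7,7,W) → sL=12/13, sR=60/89, mL=60/89, mR=6/13
sensor matrix S = [[3/5, 3/2], [12/13, 60/89]]; det S = -1134/1157
solve [mL_A; mL_B] = S·[w00; w01] and [mR_A; mR_B] = S·[w10; w11]:
  w00 = 0, w01 = 1, w10 = 1/2, w11 = 0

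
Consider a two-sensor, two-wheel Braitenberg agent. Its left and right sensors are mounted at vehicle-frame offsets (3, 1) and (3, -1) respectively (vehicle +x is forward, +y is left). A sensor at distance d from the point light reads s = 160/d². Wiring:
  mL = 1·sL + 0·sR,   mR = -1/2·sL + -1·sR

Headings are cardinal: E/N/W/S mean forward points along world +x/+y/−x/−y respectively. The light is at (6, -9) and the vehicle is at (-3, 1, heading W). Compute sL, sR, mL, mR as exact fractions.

32/45 32/53 32/45 -2288/2385

left sensor world pos  = (-6, 0); dL² = 225
right sensor world pos = (-6, 2); dR² = 265
sL = 160/225 = 32/45
sR = 160/265 = 32/53
mL = 1·sL + 0·sR = 32/45
mR = -1/2·sL + -1·sR = -2288/2385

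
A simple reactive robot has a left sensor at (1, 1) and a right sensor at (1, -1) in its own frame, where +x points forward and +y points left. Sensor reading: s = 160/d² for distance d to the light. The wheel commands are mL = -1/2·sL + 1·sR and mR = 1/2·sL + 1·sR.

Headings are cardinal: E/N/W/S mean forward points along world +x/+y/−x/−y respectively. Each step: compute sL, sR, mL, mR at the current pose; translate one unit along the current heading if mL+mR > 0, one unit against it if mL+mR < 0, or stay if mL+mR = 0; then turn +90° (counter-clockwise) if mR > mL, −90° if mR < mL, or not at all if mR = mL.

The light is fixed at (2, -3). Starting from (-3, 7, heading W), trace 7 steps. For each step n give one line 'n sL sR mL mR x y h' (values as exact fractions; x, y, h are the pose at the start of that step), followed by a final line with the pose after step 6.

0 160/117 160/157 6160/18369 31280/18369 -3 7 W
1 80/53 16/13 328/689 1368/689 -4 7 S
2 32/25 160/89 2576/2225 5424/2225 -4 6 E
3 20/17 40/29 390/493 970/493 -3 6 N
4 160/117 160/157 6160/18369 31280/18369 -3 7 W
5 80/53 16/13 328/689 1368/689 -4 7 S
6 32/25 160/89 2576/2225 5424/2225 -4 6 E
final -3 6 N

n=0: pose=(-3,7,W); sL=160/117, sR=160/157; mL=6160/18369, mR=31280/18369; mL+mR=320/157 → advance +1; mR−mL=160/117 → turn +1·90°
n=1: pose=(-4,7,S); sL=80/53, sR=16/13; mL=328/689, mR=1368/689; mL+mR=32/13 → advance +1; mR−mL=80/53 → turn +1·90°
n=2: pose=(-4,6,E); sL=32/25, sR=160/89; mL=2576/2225, mR=5424/2225; mL+mR=320/89 → advance +1; mR−mL=32/25 → turn +1·90°
n=3: pose=(-3,6,N); sL=20/17, sR=40/29; mL=390/493, mR=970/493; mL+mR=80/29 → advance +1; mR−mL=20/17 → turn +1·90°
n=4: pose=(-3,7,W); sL=160/117, sR=160/157; mL=6160/18369, mR=31280/18369; mL+mR=320/157 → advance +1; mR−mL=160/117 → turn +1·90°
n=5: pose=(-4,7,S); sL=80/53, sR=16/13; mL=328/689, mR=1368/689; mL+mR=32/13 → advance +1; mR−mL=80/53 → turn +1·90°
n=6: pose=(-4,6,E); sL=32/25, sR=160/89; mL=2576/2225, mR=5424/2225; mL+mR=320/89 → advance +1; mR−mL=32/25 → turn +1·90°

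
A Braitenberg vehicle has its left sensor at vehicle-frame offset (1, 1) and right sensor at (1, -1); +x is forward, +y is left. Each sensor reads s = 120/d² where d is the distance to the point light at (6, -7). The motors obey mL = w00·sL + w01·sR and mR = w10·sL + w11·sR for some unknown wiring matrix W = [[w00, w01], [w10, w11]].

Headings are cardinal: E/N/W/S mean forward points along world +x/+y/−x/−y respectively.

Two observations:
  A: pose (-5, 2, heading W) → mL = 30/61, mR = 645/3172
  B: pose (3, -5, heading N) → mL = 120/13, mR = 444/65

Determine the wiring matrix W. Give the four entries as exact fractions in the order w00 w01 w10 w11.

obs A: pose=(-5,2,W) → sL=15/26, sR=30/61, mL=30/61, mR=645/3172
obs B: pose=(3,-5,N) → sL=24/5, sR=120/13, mL=120/13, mR=444/65
sensor matrix S = [[15/26, 30/61], [24/5, 120/13]]; det S = 30564/10309
solve [mL_A; mL_B] = S·[w00; w01] and [mR_A; mR_B] = S·[w10; w11]:
  w00 = 0, w01 = 1, w10 = -1/2, w11 = 1

0 1 -1/2 1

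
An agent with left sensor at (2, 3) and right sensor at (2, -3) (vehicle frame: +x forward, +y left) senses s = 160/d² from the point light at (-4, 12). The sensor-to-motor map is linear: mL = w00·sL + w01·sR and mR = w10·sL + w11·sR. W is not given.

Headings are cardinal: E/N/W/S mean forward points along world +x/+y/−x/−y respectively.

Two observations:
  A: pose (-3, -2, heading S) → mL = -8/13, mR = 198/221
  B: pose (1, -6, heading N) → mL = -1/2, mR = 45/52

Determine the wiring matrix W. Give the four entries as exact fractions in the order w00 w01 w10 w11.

obs A: pose=(-3,-2,S) → sL=10/17, sR=8/13, mL=-8/13, mR=198/221
obs B: pose=(1,-6,N) → sL=8/13, sR=1/2, mL=-1/2, mR=45/52
sensor matrix S = [[10/17, 8/13], [8/13, 1/2]]; det S = -243/2873
solve [mL_A; mL_B] = S·[w00; w01] and [mR_A; mR_B] = S·[w10; w11]:
  w00 = 0, w01 = -1, w10 = 1, w11 = 1/2

0 -1 1 1/2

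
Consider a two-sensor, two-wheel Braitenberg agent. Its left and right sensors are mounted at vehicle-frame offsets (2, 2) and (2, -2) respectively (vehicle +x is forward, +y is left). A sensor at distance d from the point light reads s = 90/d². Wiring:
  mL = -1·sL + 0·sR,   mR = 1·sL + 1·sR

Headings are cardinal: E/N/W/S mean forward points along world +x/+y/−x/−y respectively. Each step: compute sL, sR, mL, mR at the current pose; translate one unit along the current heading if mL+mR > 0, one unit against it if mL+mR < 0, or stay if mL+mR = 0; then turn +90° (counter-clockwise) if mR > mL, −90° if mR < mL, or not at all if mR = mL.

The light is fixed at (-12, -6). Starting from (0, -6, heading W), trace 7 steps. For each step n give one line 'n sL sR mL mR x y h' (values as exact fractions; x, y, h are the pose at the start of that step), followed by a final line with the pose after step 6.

n=0: pose=(0,-6,W); sL=45/52, sR=45/52; mL=-45/52, mR=45/26; mL+mR=45/52 → advance +1; mR−mL=135/52 → turn +1·90°
n=1: pose=(-1,-6,S); sL=90/173, sR=18/17; mL=-90/173, mR=4644/2941; mL+mR=18/17 → advance +1; mR−mL=6174/2941 → turn +1·90°
n=2: pose=(-1,-7,E); sL=9/17, sR=45/89; mL=-9/17, mR=1566/1513; mL+mR=45/89 → advance +1; mR−mL=2367/1513 → turn +1·90°
n=3: pose=(0,-7,N); sL=90/101, sR=90/197; mL=-90/101, mR=26820/19897; mL+mR=90/197 → advance +1; mR−mL=44550/19897 → turn +1·90°
n=4: pose=(0,-6,W); sL=45/52, sR=45/52; mL=-45/52, mR=45/26; mL+mR=45/52 → advance +1; mR−mL=135/52 → turn +1·90°
n=5: pose=(-1,-6,S); sL=90/173, sR=18/17; mL=-90/173, mR=4644/2941; mL+mR=18/17 → advance +1; mR−mL=6174/2941 → turn +1·90°
n=6: pose=(-1,-7,E); sL=9/17, sR=45/89; mL=-9/17, mR=1566/1513; mL+mR=45/89 → advance +1; mR−mL=2367/1513 → turn +1·90°

0 45/52 45/52 -45/52 45/26 0 -6 W
1 90/173 18/17 -90/173 4644/2941 -1 -6 S
2 9/17 45/89 -9/17 1566/1513 -1 -7 E
3 90/101 90/197 -90/101 26820/19897 0 -7 N
4 45/52 45/52 -45/52 45/26 0 -6 W
5 90/173 18/17 -90/173 4644/2941 -1 -6 S
6 9/17 45/89 -9/17 1566/1513 -1 -7 E
final 0 -7 N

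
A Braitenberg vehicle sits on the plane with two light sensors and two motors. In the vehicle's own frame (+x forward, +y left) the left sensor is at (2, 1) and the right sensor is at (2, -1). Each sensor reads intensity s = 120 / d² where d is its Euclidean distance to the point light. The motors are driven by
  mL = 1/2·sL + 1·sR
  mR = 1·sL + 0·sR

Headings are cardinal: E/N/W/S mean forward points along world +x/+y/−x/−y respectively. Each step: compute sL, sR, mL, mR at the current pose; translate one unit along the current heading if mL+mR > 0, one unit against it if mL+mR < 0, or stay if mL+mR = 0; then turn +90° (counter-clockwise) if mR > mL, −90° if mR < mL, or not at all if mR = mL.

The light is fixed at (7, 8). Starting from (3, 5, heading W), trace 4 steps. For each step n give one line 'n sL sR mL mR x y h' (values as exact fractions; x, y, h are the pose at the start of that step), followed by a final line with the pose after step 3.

0 30/13 3 54/13 30/13 3 5 W
1 120/37 120/17 5460/629 120/37 2 5 N
2 12 20/3 38/3 12 2 6 E
3 24/5 120/41 1092/205 24/5 3 6 S
final 3 5 W

n=0: pose=(3,5,W); sL=30/13, sR=3; mL=54/13, mR=30/13; mL+mR=84/13 → advance +1; mR−mL=-24/13 → turn -1·90°
n=1: pose=(2,5,N); sL=120/37, sR=120/17; mL=5460/629, mR=120/37; mL+mR=7500/629 → advance +1; mR−mL=-3420/629 → turn -1·90°
n=2: pose=(2,6,E); sL=12, sR=20/3; mL=38/3, mR=12; mL+mR=74/3 → advance +1; mR−mL=-2/3 → turn -1·90°
n=3: pose=(3,6,S); sL=24/5, sR=120/41; mL=1092/205, mR=24/5; mL+mR=2076/205 → advance +1; mR−mL=-108/205 → turn -1·90°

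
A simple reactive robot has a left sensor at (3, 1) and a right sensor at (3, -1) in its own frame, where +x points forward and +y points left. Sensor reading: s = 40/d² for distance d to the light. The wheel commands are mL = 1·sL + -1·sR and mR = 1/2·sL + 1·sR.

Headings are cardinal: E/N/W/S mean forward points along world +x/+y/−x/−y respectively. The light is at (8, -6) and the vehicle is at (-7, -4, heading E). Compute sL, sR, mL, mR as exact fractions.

40/153 8/29 -64/4437 1804/4437

left sensor world pos  = (-4, -3); dL² = 153
right sensor world pos = (-4, -5); dR² = 145
sL = 40/153 = 40/153
sR = 40/145 = 8/29
mL = 1·sL + -1·sR = -64/4437
mR = 1/2·sL + 1·sR = 1804/4437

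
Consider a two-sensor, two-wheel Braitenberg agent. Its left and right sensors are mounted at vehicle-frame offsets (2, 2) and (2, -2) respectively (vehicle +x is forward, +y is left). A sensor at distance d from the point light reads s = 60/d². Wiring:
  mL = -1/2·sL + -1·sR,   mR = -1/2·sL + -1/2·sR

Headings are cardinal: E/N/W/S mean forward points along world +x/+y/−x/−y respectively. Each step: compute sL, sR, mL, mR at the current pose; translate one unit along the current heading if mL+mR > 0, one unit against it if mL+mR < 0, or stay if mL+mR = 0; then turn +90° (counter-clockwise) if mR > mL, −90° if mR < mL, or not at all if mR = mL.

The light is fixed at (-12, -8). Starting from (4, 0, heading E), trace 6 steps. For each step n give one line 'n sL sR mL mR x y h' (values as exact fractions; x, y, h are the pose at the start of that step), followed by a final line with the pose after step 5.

n=0: pose=(4,0,E); sL=15/106, sR=1/6; mL=-151/636, mR=-49/318; mL+mR=-83/212 → advance -1; mR−mL=1/12 → turn +1·90°
n=1: pose=(3,0,N); sL=60/269, sR=60/389; mL=-27810/104641, mR=-19740/104641; mL+mR=-47550/104641 → advance -1; mR−mL=30/389 → turn +1·90°
n=2: pose=(3,-1,W); sL=30/97, sR=6/25; mL=-957/2425, mR=-666/2425; mL+mR=-1623/2425 → advance -1; mR−mL=3/25 → turn +1·90°
n=3: pose=(4,-1,S); sL=60/349, sR=60/221; mL=-27570/77129, mR=-17100/77129; mL+mR=-44670/77129 → advance -1; mR−mL=30/221 → turn +1·90°
n=4: pose=(4,0,E); sL=15/106, sR=1/6; mL=-151/636, mR=-49/318; mL+mR=-83/212 → advance -1; mR−mL=1/12 → turn +1·90°
n=5: pose=(3,0,N); sL=60/269, sR=60/389; mL=-27810/104641, mR=-19740/104641; mL+mR=-47550/104641 → advance -1; mR−mL=30/389 → turn +1·90°

0 15/106 1/6 -151/636 -49/318 4 0 E
1 60/269 60/389 -27810/104641 -19740/104641 3 0 N
2 30/97 6/25 -957/2425 -666/2425 3 -1 W
3 60/349 60/221 -27570/77129 -17100/77129 4 -1 S
4 15/106 1/6 -151/636 -49/318 4 0 E
5 60/269 60/389 -27810/104641 -19740/104641 3 0 N
final 3 -1 W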